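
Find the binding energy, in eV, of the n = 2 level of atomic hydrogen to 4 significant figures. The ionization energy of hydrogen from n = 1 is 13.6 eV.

E_2 = −13.60/4 = −3.400 eV, so ionization (to E = 0) requires 3.400 eV.

3.400 eV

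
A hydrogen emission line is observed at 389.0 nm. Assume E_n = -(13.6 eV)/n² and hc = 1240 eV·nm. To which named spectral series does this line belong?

Balmer

ΔE = 1240/389.0 = 3.188 eV.
This matches 13.6 × (1/2² − 1/8²), so n_f = 2: the Balmer series.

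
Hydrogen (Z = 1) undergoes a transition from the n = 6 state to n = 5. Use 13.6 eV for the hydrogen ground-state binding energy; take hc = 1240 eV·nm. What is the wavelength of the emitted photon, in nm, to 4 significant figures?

7460 nm

ΔE = 13.60 × (1/5² − 1/6²) = 13.60 × 0.01222 = 0.1662 eV.
λ = hc/ΔE = 1240 / 0.1662 = 7460 nm.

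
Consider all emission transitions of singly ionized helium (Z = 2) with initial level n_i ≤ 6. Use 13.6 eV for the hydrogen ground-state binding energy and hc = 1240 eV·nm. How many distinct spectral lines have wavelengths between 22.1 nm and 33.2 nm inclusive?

5

Enumerate all n_i → n_f pairs with 1 ≤ n_f < n_i ≤ 6 and compute λ = 1240 / [13.6·4·(1/n_f² − 1/n_i²)].
Lines falling in [22.1, 33.2] nm: 6→1 (23.45 nm), 5→1 (23.74 nm), 4→1 (24.31 nm), 3→1 (25.64 nm), 2→1 (30.39 nm).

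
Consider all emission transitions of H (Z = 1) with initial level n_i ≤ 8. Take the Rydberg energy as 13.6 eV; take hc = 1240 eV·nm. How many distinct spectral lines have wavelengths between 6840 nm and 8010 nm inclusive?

2

Enumerate all n_i → n_f pairs with 1 ≤ n_f < n_i ≤ 8 and compute λ = 1240 / [13.6·1·(1/n_f² − 1/n_i²)].
Lines falling in [6840, 8010] nm: 6→5 (7460 nm), 8→6 (7503 nm).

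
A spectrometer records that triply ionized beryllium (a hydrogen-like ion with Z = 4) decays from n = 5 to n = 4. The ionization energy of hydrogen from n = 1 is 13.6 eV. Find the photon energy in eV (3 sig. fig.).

4.90 eV

The Bohr energies scale as Z², so for Z = 4: E_n = −217.6/n² eV.
E_5 = −217.6/25 = −8.704 eV and E_4 = −217.6/16 = −13.60 eV.
The photon energy is |E_5 − E_4| = 4.90 eV.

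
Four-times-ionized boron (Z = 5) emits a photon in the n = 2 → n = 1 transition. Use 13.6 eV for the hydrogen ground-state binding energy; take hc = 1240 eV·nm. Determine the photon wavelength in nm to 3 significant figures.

For Z = 5 the level energies scale as Z², so the effective Rydberg energy is 13.6 × 25 = 340.0 eV.
ΔE = 340.0 × (1/1² − 1/2²) = 340.0 × 0.7500 = 255.0 eV.
λ = hc/ΔE = 1240 / 255.0 = 4.86 nm.

4.86 nm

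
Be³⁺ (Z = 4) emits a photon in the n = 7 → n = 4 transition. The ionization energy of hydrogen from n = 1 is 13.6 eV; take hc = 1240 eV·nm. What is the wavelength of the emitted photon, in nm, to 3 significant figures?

135 nm

For Z = 4 the level energies scale as Z², so the effective Rydberg energy is 13.6 × 16 = 217.6 eV.
ΔE = 217.6 × (1/4² − 1/7²) = 217.6 × 0.04209 = 9.159 eV.
λ = hc/ΔE = 1240 / 9.159 = 135 nm.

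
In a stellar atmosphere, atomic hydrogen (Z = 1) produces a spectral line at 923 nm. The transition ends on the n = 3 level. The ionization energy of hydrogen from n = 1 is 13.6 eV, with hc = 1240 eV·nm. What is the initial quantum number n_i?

The photon energy is ΔE = hc/λ = 1240 / 923 = 1.343 eV.
With Z = 1, ΔE = 13.60 × (1/n_f² − 1/n_i²), so 1/n_f² − 1/n_i² = 0.09878.
With n_f = 3: 1/n_i² = 1/9 − 0.09878 = 0.01233, so n_i ≈ 9.01.

n_i = 9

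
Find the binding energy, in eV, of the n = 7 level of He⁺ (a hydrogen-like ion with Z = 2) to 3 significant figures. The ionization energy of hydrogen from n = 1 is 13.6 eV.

E_n = −13.6 Z²/n² = −54.40/n² eV for Z = 2.
E_7 = −54.40/49 = −1.11 eV, so ionization (to E = 0) requires 1.11 eV.

1.11 eV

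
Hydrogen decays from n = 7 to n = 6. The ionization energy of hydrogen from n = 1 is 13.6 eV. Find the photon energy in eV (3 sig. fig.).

0.100 eV

E_7 = −13.60/49 = −0.2776 eV and E_6 = −13.60/36 = −0.3778 eV.
The photon energy is |E_7 − E_6| = 0.100 eV.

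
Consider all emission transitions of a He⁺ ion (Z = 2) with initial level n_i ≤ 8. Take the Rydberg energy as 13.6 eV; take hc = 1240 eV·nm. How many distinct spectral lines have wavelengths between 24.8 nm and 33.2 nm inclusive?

2

Enumerate all n_i → n_f pairs with 1 ≤ n_f < n_i ≤ 8 and compute λ = 1240 / [13.6·4·(1/n_f² − 1/n_i²)].
Lines falling in [24.8, 33.2] nm: 3→1 (25.64 nm), 2→1 (30.39 nm).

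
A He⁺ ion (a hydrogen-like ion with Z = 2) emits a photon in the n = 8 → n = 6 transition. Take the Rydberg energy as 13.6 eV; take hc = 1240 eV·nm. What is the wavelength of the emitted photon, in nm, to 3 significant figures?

For Z = 2 the level energies scale as Z², so the effective Rydberg energy is 13.6 × 4 = 54.40 eV.
ΔE = 54.40 × (1/6² − 1/8²) = 54.40 × 0.01215 = 0.6611 eV.
λ = hc/ΔE = 1240 / 0.6611 = 1880 nm.

1880 nm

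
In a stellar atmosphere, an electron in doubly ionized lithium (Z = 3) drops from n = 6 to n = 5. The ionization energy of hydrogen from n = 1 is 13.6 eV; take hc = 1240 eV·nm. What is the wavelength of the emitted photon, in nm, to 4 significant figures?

For Z = 3 the level energies scale as Z², so the effective Rydberg energy is 13.6 × 9 = 122.4 eV.
ΔE = 122.4 × (1/5² − 1/6²) = 122.4 × 0.01222 = 1.496 eV.
λ = hc/ΔE = 1240 / 1.496 = 828.9 nm.

828.9 nm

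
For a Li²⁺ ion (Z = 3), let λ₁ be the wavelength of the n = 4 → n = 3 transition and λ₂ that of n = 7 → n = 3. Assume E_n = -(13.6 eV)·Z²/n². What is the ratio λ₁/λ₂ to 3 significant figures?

λ ∝ 1/ΔE ∝ 1/(1/n_f² − 1/n_i²), and the Z² and hc factors cancel in the ratio.
λ₁/λ₂ = (1/3² − 1/7²)/(1/3² − 1/4²) = 0.09070/0.04861 = 1.87.

1.87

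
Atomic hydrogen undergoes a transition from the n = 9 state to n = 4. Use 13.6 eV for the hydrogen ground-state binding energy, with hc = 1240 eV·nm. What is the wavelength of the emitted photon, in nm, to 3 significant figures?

1820 nm

ΔE = 13.60 × (1/4² − 1/9²) = 13.60 × 0.05015 = 0.6821 eV.
λ = hc/ΔE = 1240 / 0.6821 = 1820 nm.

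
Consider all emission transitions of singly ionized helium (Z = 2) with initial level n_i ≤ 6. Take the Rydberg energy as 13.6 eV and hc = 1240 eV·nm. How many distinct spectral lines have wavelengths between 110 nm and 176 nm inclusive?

2

Enumerate all n_i → n_f pairs with 1 ≤ n_f < n_i ≤ 6 and compute λ = 1240 / [13.6·4·(1/n_f² − 1/n_i²)].
Lines falling in [110, 176] nm: 4→2 (121.6 nm), 3→2 (164.1 nm).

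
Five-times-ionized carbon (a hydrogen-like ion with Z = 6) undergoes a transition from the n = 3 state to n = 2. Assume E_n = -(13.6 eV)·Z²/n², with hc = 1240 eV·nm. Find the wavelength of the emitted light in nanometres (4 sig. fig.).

18.24 nm

For Z = 6 the level energies scale as Z², so the effective Rydberg energy is 13.6 × 36 = 489.6 eV.
ΔE = 489.6 × (1/2² − 1/3²) = 489.6 × 0.1389 = 68.00 eV.
λ = hc/ΔE = 1240 / 68.00 = 18.24 nm.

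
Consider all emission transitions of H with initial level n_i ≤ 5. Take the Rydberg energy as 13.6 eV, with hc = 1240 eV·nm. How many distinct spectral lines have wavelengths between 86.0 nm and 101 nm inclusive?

2

Enumerate all n_i → n_f pairs with 1 ≤ n_f < n_i ≤ 5 and compute λ = 1240 / [13.6·1·(1/n_f² − 1/n_i²)].
Lines falling in [86.0, 101] nm: 5→1 (94.98 nm), 4→1 (97.25 nm).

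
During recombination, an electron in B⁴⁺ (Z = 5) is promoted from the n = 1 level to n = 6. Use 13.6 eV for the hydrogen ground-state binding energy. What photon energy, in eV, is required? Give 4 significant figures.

The Bohr energies scale as Z², so for Z = 5: E_n = −340.0/n² eV.
E_6 = −340.0/36 = −9.444 eV and E_1 = −340.0/1 = −340.0 eV.
The photon energy is |E_6 − E_1| = 330.6 eV.

330.6 eV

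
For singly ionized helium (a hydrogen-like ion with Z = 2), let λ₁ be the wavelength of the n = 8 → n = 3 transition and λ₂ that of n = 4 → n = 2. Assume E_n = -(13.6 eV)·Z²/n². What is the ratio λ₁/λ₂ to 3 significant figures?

1.96

λ ∝ 1/ΔE ∝ 1/(1/n_f² − 1/n_i²), and the Z² and hc factors cancel in the ratio.
λ₁/λ₂ = (1/2² − 1/4²)/(1/3² − 1/8²) = 0.1875/0.09549 = 1.96.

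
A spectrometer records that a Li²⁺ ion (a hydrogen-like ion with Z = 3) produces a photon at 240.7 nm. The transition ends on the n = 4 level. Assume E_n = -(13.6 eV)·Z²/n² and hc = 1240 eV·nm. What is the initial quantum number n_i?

n_i = 7

The photon energy is ΔE = hc/λ = 1240 / 240.7 = 5.152 eV.
With Z = 3, ΔE = 122.4 × (1/n_f² − 1/n_i²), so 1/n_f² − 1/n_i² = 0.04209.
With n_f = 4: 1/n_i² = 1/16 − 0.04209 = 0.02041, so n_i ≈ 7.00.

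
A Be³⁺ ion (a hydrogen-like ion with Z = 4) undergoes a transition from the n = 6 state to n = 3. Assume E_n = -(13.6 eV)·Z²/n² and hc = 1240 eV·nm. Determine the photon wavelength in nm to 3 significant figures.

For Z = 4 the level energies scale as Z², so the effective Rydberg energy is 13.6 × 16 = 217.6 eV.
ΔE = 217.6 × (1/3² − 1/6²) = 217.6 × 0.08333 = 18.13 eV.
λ = hc/ΔE = 1240 / 18.13 = 68.4 nm.

68.4 nm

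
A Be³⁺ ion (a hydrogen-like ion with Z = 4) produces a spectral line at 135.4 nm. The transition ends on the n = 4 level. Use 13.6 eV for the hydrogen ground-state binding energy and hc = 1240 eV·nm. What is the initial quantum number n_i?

The photon energy is ΔE = hc/λ = 1240 / 135.4 = 9.158 eV.
With Z = 4, ΔE = 217.6 × (1/n_f² − 1/n_i²), so 1/n_f² − 1/n_i² = 0.04209.
With n_f = 4: 1/n_i² = 1/16 − 0.04209 = 0.02041, so n_i ≈ 7.00.

n_i = 7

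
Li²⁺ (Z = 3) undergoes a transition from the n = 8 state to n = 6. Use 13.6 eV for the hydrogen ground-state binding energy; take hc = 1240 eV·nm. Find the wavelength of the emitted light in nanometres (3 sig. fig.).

For Z = 3 the level energies scale as Z², so the effective Rydberg energy is 13.6 × 9 = 122.4 eV.
ΔE = 122.4 × (1/6² − 1/8²) = 122.4 × 0.01215 = 1.488 eV.
λ = hc/ΔE = 1240 / 1.488 = 834 nm.

834 nm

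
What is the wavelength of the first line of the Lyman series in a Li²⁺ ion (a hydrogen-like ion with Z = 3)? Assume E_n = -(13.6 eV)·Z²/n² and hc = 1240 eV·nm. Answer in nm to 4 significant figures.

13.51 nm

The Lyman series terminates on n_f = 1; the first line has n_i = 1+1 = 2.
ΔE = 122.4 × (1/1² − 1/2²) = 91.80 eV.
λ = 1240 / 91.80 = 13.51 nm.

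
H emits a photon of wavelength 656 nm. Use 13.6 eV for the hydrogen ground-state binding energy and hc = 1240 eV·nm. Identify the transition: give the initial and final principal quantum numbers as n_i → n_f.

The photon energy is ΔE = hc/λ = 1240 / 656 = 1.890 eV.
With Z = 1, ΔE = 13.60 × (1/n_f² − 1/n_i²), so 1/n_f² − 1/n_i² = 0.1390.
Trying n_f = 2 gives 1/n_i² = 0.1110, i.e. n_i ≈ 3; this pair matches.

n_i = 3, n_f = 2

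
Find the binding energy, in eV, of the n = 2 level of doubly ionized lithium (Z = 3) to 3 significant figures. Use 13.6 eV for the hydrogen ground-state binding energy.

E_n = −13.6 Z²/n² = −122.4/n² eV for Z = 3.
E_2 = −122.4/4 = −30.6 eV, so ionization (to E = 0) requires 30.6 eV.

30.6 eV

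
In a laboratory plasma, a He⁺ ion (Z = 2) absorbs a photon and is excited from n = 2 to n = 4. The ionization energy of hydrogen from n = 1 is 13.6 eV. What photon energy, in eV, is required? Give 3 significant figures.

The Bohr energies scale as Z², so for Z = 2: E_n = −54.40/n² eV.
E_4 = −54.40/16 = −3.400 eV and E_2 = −54.40/4 = −13.60 eV.
The photon energy is |E_4 − E_2| = 10.2 eV.

10.2 eV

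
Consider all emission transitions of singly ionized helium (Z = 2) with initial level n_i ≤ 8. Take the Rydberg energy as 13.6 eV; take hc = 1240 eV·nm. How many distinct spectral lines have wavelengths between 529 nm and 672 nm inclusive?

Enumerate all n_i → n_f pairs with 1 ≤ n_f < n_i ≤ 8 and compute λ = 1240 / [13.6·4·(1/n_f² − 1/n_i²)].
Lines falling in [529, 672] nm: 7→4 (541.5 nm), 6→4 (656.5 nm).

2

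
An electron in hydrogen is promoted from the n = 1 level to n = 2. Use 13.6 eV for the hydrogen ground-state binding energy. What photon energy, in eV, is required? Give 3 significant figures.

10.2 eV

E_2 = −13.60/4 = −3.400 eV and E_1 = −13.60/1 = −13.60 eV.
The photon energy is |E_2 − E_1| = 10.2 eV.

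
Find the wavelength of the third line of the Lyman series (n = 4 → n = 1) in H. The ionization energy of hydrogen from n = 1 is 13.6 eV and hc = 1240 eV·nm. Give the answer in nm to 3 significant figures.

97.3 nm

The Lyman series terminates on n_f = 1; the third line has n_i = 1+3 = 4.
ΔE = 13.60 × (1/1² − 1/4²) = 12.75 eV.
λ = 1240 / 12.75 = 97.3 nm.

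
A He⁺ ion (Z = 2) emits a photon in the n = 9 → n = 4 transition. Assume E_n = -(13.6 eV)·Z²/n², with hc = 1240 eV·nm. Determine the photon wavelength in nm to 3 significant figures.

For Z = 2 the level energies scale as Z², so the effective Rydberg energy is 13.6 × 4 = 54.40 eV.
ΔE = 54.40 × (1/4² − 1/9²) = 54.40 × 0.05015 = 2.728 eV.
λ = hc/ΔE = 1240 / 2.728 = 454 nm.

454 nm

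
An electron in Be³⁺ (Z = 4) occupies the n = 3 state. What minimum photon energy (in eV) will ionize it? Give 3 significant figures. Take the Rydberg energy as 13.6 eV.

E_n = −13.6 Z²/n² = −217.6/n² eV for Z = 4.
E_3 = −217.6/9 = −24.2 eV, so ionization (to E = 0) requires 24.2 eV.

24.2 eV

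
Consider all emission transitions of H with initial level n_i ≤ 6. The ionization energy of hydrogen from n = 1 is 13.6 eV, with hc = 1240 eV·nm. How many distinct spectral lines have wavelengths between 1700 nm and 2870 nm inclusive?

2

Enumerate all n_i → n_f pairs with 1 ≤ n_f < n_i ≤ 6 and compute λ = 1240 / [13.6·1·(1/n_f² − 1/n_i²)].
Lines falling in [1700, 2870] nm: 4→3 (1876 nm), 6→4 (2626 nm).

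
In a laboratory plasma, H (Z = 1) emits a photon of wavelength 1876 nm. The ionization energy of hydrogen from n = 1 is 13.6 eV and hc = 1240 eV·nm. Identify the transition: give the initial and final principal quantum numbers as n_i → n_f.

The photon energy is ΔE = hc/λ = 1240 / 1876 = 0.6610 eV.
With Z = 1, ΔE = 13.60 × (1/n_f² − 1/n_i²), so 1/n_f² − 1/n_i² = 0.04860.
Trying n_f = 3 gives 1/n_i² = 0.06251, i.e. n_i ≈ 4; this pair matches.

n_i = 4, n_f = 3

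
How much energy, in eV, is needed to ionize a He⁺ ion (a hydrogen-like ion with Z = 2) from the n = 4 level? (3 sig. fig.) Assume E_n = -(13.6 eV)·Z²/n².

E_n = −13.6 Z²/n² = −54.40/n² eV for Z = 2.
E_4 = −54.40/16 = −3.40 eV, so ionization (to E = 0) requires 3.40 eV.

3.40 eV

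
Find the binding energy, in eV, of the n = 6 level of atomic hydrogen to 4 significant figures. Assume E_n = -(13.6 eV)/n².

0.3778 eV

E_6 = −13.60/36 = −0.3778 eV, so ionization (to E = 0) requires 0.3778 eV.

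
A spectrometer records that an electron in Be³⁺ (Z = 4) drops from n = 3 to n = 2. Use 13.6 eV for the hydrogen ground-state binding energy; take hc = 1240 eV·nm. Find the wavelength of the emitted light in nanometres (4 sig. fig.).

41.03 nm

For Z = 4 the level energies scale as Z², so the effective Rydberg energy is 13.6 × 16 = 217.6 eV.
ΔE = 217.6 × (1/2² − 1/3²) = 217.6 × 0.1389 = 30.22 eV.
λ = hc/ΔE = 1240 / 30.22 = 41.03 nm.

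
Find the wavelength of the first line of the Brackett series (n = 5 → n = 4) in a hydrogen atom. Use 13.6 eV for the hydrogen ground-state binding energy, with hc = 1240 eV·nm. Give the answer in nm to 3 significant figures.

4050 nm

The Brackett series terminates on n_f = 4; the first line has n_i = 4+1 = 5.
ΔE = 13.60 × (1/4² − 1/5²) = 0.3060 eV.
λ = 1240 / 0.3060 = 4050 nm.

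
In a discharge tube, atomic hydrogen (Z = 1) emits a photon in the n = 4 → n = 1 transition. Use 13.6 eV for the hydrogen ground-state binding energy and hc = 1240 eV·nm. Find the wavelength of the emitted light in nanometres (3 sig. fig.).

ΔE = 13.60 × (1/1² − 1/4²) = 13.60 × 0.9375 = 12.75 eV.
λ = hc/ΔE = 1240 / 12.75 = 97.3 nm.

97.3 nm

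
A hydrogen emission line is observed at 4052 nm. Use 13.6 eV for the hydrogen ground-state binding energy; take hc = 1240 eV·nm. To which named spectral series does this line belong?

Brackett

ΔE = 1240/4052 = 0.3060 eV.
This matches 13.6 × (1/4² − 1/5²), so n_f = 4: the Brackett series.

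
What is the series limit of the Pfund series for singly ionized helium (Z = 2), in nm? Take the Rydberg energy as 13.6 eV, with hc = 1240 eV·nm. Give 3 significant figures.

570 nm

The Pfund series has lower level n_f = 5; the series limit corresponds to n_i → ∞.
ΔE_max = 13.6 × 4 / 5² = 2.176 eV.
λ_min = 1240 / 2.176 = 570 nm.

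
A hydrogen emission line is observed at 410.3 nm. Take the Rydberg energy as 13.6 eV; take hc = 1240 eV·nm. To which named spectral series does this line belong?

ΔE = 1240/410.3 = 3.022 eV.
This matches 13.6 × (1/2² − 1/6²), so n_f = 2: the Balmer series.

Balmer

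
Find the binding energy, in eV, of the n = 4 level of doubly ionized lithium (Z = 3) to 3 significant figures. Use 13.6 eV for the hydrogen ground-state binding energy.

E_n = −13.6 Z²/n² = −122.4/n² eV for Z = 3.
E_4 = −122.4/16 = −7.65 eV, so ionization (to E = 0) requires 7.65 eV.

7.65 eV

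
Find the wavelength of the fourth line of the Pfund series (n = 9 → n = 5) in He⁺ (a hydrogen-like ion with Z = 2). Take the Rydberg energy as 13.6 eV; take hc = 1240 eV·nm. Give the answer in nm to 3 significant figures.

824 nm

The Pfund series terminates on n_f = 5; the fourth line has n_i = 5+4 = 9.
ΔE = 54.40 × (1/5² − 1/9²) = 1.504 eV.
λ = 1240 / 1.504 = 824 nm.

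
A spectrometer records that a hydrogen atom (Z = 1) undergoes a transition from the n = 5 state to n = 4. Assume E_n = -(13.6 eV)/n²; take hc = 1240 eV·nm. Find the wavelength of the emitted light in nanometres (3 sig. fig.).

ΔE = 13.60 × (1/4² − 1/5²) = 13.60 × 0.02250 = 0.3060 eV.
λ = hc/ΔE = 1240 / 0.3060 = 4050 nm.

4050 nm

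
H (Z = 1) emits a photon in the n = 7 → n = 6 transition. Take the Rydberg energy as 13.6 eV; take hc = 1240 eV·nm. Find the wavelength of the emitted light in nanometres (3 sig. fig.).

12400 nm

ΔE = 13.60 × (1/6² − 1/7²) = 13.60 × 0.007370 = 0.1002 eV.
λ = hc/ΔE = 1240 / 0.1002 = 12400 nm.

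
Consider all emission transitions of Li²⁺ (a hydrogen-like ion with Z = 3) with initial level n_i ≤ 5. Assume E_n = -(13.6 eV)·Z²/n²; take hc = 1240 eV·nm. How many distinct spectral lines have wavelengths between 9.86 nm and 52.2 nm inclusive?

5

Enumerate all n_i → n_f pairs with 1 ≤ n_f < n_i ≤ 5 and compute λ = 1240 / [13.6·9·(1/n_f² − 1/n_i²)].
Lines falling in [9.86, 52.2] nm: 5→1 (10.55 nm), 4→1 (10.81 nm), 3→1 (11.40 nm), 2→1 (13.51 nm), 5→2 (48.24 nm).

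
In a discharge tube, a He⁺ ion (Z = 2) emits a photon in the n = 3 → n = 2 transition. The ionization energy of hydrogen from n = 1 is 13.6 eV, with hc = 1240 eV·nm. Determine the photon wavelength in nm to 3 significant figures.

164 nm

For Z = 2 the level energies scale as Z², so the effective Rydberg energy is 13.6 × 4 = 54.40 eV.
ΔE = 54.40 × (1/2² − 1/3²) = 54.40 × 0.1389 = 7.556 eV.
λ = hc/ΔE = 1240 / 7.556 = 164 nm.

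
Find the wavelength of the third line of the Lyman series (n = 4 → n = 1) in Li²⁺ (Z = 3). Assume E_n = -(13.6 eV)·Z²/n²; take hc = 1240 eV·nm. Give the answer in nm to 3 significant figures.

10.8 nm

The Lyman series terminates on n_f = 1; the third line has n_i = 1+3 = 4.
ΔE = 122.4 × (1/1² − 1/4²) = 114.8 eV.
λ = 1240 / 114.8 = 10.8 nm.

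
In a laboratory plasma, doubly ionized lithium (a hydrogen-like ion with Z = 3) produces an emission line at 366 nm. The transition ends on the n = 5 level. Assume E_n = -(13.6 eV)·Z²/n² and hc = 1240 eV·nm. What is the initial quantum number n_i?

n_i = 9

The photon energy is ΔE = hc/λ = 1240 / 366 = 3.388 eV.
With Z = 3, ΔE = 122.4 × (1/n_f² − 1/n_i²), so 1/n_f² − 1/n_i² = 0.02768.
With n_f = 5: 1/n_i² = 1/25 − 0.02768 = 0.01232, so n_i ≈ 9.01.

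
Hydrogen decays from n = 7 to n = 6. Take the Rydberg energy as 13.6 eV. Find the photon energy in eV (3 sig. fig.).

0.100 eV

E_7 = −13.60/49 = −0.2776 eV and E_6 = −13.60/36 = −0.3778 eV.
The photon energy is |E_7 − E_6| = 0.100 eV.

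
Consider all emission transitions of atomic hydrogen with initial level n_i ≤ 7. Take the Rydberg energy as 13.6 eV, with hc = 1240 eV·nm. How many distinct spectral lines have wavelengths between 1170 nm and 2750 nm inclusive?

4

Enumerate all n_i → n_f pairs with 1 ≤ n_f < n_i ≤ 7 and compute λ = 1240 / [13.6·1·(1/n_f² − 1/n_i²)].
Lines falling in [1170, 2750] nm: 5→3 (1282 nm), 4→3 (1876 nm), 7→4 (2166 nm), 6→4 (2626 nm).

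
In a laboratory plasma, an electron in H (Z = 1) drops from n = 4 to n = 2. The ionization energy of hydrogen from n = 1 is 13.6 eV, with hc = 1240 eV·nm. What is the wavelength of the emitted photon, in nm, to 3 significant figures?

ΔE = 13.60 × (1/2² − 1/4²) = 13.60 × 0.1875 = 2.550 eV.
λ = hc/ΔE = 1240 / 2.550 = 486 nm.
This line belongs to the Balmer series.

486 nm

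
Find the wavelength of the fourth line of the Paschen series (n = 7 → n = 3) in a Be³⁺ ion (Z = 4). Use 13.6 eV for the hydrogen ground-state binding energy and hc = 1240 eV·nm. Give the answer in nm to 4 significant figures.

The Paschen series terminates on n_f = 3; the fourth line has n_i = 3+4 = 7.
ΔE = 217.6 × (1/3² − 1/7²) = 19.74 eV.
λ = 1240 / 19.74 = 62.83 nm.

62.83 nm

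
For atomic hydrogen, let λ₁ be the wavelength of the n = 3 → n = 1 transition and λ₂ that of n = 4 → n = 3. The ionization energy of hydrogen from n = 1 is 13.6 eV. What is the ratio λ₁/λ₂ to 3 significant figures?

λ ∝ 1/ΔE ∝ 1/(1/n_f² − 1/n_i²), and the Z² and hc factors cancel in the ratio.
λ₁/λ₂ = (1/3² − 1/4²)/(1/1² − 1/3²) = 0.04861/0.8889 = 0.0547.

0.0547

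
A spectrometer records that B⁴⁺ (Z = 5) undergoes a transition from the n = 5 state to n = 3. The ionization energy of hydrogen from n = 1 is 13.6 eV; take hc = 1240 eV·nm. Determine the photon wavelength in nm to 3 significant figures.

For Z = 5 the level energies scale as Z², so the effective Rydberg energy is 13.6 × 25 = 340.0 eV.
ΔE = 340.0 × (1/3² − 1/5²) = 340.0 × 0.07111 = 24.18 eV.
λ = hc/ΔE = 1240 / 24.18 = 51.3 nm.

51.3 nm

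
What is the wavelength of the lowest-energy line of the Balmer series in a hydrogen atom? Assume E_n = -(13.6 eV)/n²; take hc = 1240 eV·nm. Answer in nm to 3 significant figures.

The Balmer series terminates on n_f = 2; the first line has n_i = 2+1 = 3.
ΔE = 13.60 × (1/2² − 1/3²) = 1.889 eV.
λ = 1240 / 1.889 = 656 nm.

656 nm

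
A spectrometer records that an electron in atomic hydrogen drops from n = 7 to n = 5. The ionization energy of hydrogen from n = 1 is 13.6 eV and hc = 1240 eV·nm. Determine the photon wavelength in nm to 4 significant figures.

4654 nm

ΔE = 13.60 × (1/5² − 1/7²) = 13.60 × 0.01959 = 0.2664 eV.
λ = hc/ΔE = 1240 / 0.2664 = 4654 nm.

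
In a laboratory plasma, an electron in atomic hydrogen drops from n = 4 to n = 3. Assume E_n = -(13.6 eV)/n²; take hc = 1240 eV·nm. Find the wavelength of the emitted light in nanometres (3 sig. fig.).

1880 nm

ΔE = 13.60 × (1/3² − 1/4²) = 13.60 × 0.04861 = 0.6611 eV.
λ = hc/ΔE = 1240 / 0.6611 = 1880 nm.
This line belongs to the Paschen series.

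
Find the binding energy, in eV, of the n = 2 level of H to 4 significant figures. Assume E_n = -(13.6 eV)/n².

E_2 = −13.60/4 = −3.400 eV, so ionization (to E = 0) requires 3.400 eV.

3.400 eV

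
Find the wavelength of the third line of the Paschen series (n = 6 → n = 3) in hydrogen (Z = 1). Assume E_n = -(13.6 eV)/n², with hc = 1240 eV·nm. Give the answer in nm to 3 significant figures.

1090 nm

The Paschen series terminates on n_f = 3; the third line has n_i = 3+3 = 6.
ΔE = 13.60 × (1/3² − 1/6²) = 1.133 eV.
λ = 1240 / 1.133 = 1090 nm.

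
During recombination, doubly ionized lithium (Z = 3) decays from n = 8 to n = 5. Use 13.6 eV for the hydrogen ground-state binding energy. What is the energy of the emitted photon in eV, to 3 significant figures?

2.98 eV

The Bohr energies scale as Z², so for Z = 3: E_n = −122.4/n² eV.
E_8 = −122.4/64 = −1.913 eV and E_5 = −122.4/25 = −4.896 eV.
The photon energy is |E_8 − E_5| = 2.98 eV.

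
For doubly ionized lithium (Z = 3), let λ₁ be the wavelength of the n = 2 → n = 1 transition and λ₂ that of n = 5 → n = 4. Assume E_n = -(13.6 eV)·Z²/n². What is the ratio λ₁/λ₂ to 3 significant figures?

λ ∝ 1/ΔE ∝ 1/(1/n_f² − 1/n_i²), and the Z² and hc factors cancel in the ratio.
λ₁/λ₂ = (1/4² − 1/5²)/(1/1² − 1/2²) = 0.02250/0.7500 = 0.0300.

0.0300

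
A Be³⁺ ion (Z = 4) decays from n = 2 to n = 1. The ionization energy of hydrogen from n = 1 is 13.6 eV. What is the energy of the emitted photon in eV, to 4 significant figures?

The Bohr energies scale as Z², so for Z = 4: E_n = −217.6/n² eV.
E_2 = −217.6/4 = −54.40 eV and E_1 = −217.6/1 = −217.6 eV.
The photon energy is |E_2 − E_1| = 163.2 eV.

163.2 eV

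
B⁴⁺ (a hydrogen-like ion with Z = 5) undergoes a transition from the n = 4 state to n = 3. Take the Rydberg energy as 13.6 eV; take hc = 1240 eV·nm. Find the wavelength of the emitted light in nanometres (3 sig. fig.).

75.0 nm

For Z = 5 the level energies scale as Z², so the effective Rydberg energy is 13.6 × 25 = 340.0 eV.
ΔE = 340.0 × (1/3² − 1/4²) = 340.0 × 0.04861 = 16.53 eV.
λ = hc/ΔE = 1240 / 16.53 = 75.0 nm.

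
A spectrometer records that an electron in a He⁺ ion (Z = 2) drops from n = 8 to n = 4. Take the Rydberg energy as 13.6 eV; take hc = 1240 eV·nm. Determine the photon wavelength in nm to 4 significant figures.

486.3 nm

For Z = 2 the level energies scale as Z², so the effective Rydberg energy is 13.6 × 4 = 54.40 eV.
ΔE = 54.40 × (1/4² − 1/8²) = 54.40 × 0.04688 = 2.550 eV.
λ = hc/ΔE = 1240 / 2.550 = 486.3 nm.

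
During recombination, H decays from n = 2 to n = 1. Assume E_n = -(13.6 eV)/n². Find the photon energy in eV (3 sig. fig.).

E_2 = −13.60/4 = −3.400 eV and E_1 = −13.60/1 = −13.60 eV.
The photon energy is |E_2 − E_1| = 10.2 eV.

10.2 eV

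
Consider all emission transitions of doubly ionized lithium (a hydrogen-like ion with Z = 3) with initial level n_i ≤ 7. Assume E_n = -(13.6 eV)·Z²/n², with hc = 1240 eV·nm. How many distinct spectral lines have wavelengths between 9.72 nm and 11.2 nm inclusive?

Enumerate all n_i → n_f pairs with 1 ≤ n_f < n_i ≤ 7 and compute λ = 1240 / [13.6·9·(1/n_f² − 1/n_i²)].
Lines falling in [9.72, 11.2] nm: 7→1 (10.34 nm), 6→1 (10.42 nm), 5→1 (10.55 nm), 4→1 (10.81 nm).

4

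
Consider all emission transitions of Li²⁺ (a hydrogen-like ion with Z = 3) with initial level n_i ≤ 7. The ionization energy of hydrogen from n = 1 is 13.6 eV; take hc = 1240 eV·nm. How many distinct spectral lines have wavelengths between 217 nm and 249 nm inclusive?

Enumerate all n_i → n_f pairs with 1 ≤ n_f < n_i ≤ 7 and compute λ = 1240 / [13.6·9·(1/n_f² − 1/n_i²)].
Lines falling in [217, 249] nm: 7→4 (240.7 nm).

1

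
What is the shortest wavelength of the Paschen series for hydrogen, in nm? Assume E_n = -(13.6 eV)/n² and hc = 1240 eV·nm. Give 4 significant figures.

820.6 nm

The Paschen series has lower level n_f = 3; the series limit corresponds to n_i → ∞.
ΔE_max = 13.6 × 1 / 3² = 1.511 eV.
λ_min = 1240 / 1.511 = 820.6 nm.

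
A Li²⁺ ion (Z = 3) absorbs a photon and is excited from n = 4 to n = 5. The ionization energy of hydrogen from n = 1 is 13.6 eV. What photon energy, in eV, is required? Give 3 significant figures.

2.75 eV

The Bohr energies scale as Z², so for Z = 3: E_n = −122.4/n² eV.
E_5 = −122.4/25 = −4.896 eV and E_4 = −122.4/16 = −7.650 eV.
The photon energy is |E_5 − E_4| = 2.75 eV.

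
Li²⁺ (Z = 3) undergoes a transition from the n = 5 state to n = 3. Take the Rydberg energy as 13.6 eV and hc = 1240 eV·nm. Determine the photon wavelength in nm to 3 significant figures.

For Z = 3 the level energies scale as Z², so the effective Rydberg energy is 13.6 × 9 = 122.4 eV.
ΔE = 122.4 × (1/3² − 1/5²) = 122.4 × 0.07111 = 8.704 eV.
λ = hc/ΔE = 1240 / 8.704 = 142 nm.

142 nm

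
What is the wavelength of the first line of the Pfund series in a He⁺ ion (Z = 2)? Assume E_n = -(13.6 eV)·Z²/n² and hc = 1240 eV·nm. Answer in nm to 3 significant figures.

The Pfund series terminates on n_f = 5; the first line has n_i = 5+1 = 6.
ΔE = 54.40 × (1/5² − 1/6²) = 0.6649 eV.
λ = 1240 / 0.6649 = 1860 nm.

1860 nm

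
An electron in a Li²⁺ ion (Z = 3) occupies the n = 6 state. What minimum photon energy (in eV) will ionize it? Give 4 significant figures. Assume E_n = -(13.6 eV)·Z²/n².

E_n = −13.6 Z²/n² = −122.4/n² eV for Z = 3.
E_6 = −122.4/36 = −3.400 eV, so ionization (to E = 0) requires 3.400 eV.

3.400 eV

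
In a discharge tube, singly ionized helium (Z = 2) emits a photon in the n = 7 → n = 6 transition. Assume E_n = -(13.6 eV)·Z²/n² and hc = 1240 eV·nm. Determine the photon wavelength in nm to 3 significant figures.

3090 nm

For Z = 2 the level energies scale as Z², so the effective Rydberg energy is 13.6 × 4 = 54.40 eV.
ΔE = 54.40 × (1/6² − 1/7²) = 54.40 × 0.007370 = 0.4009 eV.
λ = hc/ΔE = 1240 / 0.4009 = 3090 nm.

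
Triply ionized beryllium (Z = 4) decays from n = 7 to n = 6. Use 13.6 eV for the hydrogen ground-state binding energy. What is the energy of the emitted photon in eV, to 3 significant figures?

1.60 eV

The Bohr energies scale as Z², so for Z = 4: E_n = −217.6/n² eV.
E_7 = −217.6/49 = −4.441 eV and E_6 = −217.6/36 = −6.044 eV.
The photon energy is |E_7 − E_6| = 1.60 eV.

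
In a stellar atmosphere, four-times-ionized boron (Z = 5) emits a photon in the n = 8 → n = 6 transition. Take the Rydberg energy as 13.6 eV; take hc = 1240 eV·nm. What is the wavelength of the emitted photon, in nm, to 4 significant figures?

300.1 nm

For Z = 5 the level energies scale as Z², so the effective Rydberg energy is 13.6 × 25 = 340.0 eV.
ΔE = 340.0 × (1/6² − 1/8²) = 340.0 × 0.01215 = 4.132 eV.
λ = hc/ΔE = 1240 / 4.132 = 300.1 nm.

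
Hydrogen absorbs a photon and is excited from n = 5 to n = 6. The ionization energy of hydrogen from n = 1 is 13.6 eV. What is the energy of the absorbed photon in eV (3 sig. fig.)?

0.166 eV

E_6 = −13.60/36 = −0.3778 eV and E_5 = −13.60/25 = −0.5440 eV.
The photon energy is |E_6 − E_5| = 0.166 eV.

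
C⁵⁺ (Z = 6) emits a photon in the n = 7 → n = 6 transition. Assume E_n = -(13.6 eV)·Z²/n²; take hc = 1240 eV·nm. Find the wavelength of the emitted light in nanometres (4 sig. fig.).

343.7 nm

For Z = 6 the level energies scale as Z², so the effective Rydberg energy is 13.6 × 36 = 489.6 eV.
ΔE = 489.6 × (1/6² − 1/7²) = 489.6 × 0.007370 = 3.608 eV.
λ = hc/ΔE = 1240 / 3.608 = 343.7 nm.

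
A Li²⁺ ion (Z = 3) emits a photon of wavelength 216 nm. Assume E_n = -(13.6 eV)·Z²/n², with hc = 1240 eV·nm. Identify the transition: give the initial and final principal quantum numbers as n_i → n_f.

The photon energy is ΔE = hc/λ = 1240 / 216 = 5.741 eV.
With Z = 3, ΔE = 122.4 × (1/n_f² − 1/n_i²), so 1/n_f² − 1/n_i² = 0.04690.
Trying n_f = 4 gives 1/n_i² = 0.01560, i.e. n_i ≈ 8; this pair matches.

n_i = 8, n_f = 4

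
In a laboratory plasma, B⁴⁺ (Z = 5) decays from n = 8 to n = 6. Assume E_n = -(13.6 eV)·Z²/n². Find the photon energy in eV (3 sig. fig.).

4.13 eV

The Bohr energies scale as Z², so for Z = 5: E_n = −340.0/n² eV.
E_8 = −340.0/64 = −5.313 eV and E_6 = −340.0/36 = −9.444 eV.
The photon energy is |E_8 − E_6| = 4.13 eV.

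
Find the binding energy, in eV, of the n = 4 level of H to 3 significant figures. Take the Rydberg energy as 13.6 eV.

E_4 = −13.60/16 = −0.850 eV, so ionization (to E = 0) requires 0.850 eV.

0.850 eV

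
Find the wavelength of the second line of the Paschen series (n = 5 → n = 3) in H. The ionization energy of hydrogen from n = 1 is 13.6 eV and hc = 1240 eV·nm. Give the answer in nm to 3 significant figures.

1280 nm

The Paschen series terminates on n_f = 3; the second line has n_i = 3+2 = 5.
ΔE = 13.60 × (1/3² − 1/5²) = 0.9671 eV.
λ = 1240 / 0.9671 = 1280 nm.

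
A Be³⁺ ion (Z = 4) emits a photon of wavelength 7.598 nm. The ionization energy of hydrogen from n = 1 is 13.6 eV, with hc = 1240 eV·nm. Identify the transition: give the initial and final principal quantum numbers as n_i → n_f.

The photon energy is ΔE = hc/λ = 1240 / 7.598 = 163.2 eV.
With Z = 4, ΔE = 217.6 × (1/n_f² − 1/n_i²), so 1/n_f² − 1/n_i² = 0.7500.
Trying n_f = 1 gives 1/n_i² = 0.2500, i.e. n_i ≈ 2; this pair matches.

n_i = 2, n_f = 1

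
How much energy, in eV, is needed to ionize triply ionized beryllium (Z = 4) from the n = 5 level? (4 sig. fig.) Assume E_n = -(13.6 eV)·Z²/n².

E_n = −13.6 Z²/n² = −217.6/n² eV for Z = 4.
E_5 = −217.6/25 = −8.704 eV, so ionization (to E = 0) requires 8.704 eV.

8.704 eV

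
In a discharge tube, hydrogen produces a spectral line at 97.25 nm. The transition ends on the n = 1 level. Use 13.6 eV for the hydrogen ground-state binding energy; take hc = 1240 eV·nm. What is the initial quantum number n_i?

The photon energy is ΔE = hc/λ = 1240 / 97.25 = 12.75 eV.
With Z = 1, ΔE = 13.60 × (1/n_f² − 1/n_i²), so 1/n_f² − 1/n_i² = 0.9375.
With n_f = 1: 1/n_i² = 1/1 − 0.9375 = 0.06245, so n_i ≈ 4.00.

n_i = 4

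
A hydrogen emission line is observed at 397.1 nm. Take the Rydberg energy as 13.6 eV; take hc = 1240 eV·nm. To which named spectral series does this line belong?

ΔE = 1240/397.1 = 3.123 eV.
This matches 13.6 × (1/2² − 1/7²), so n_f = 2: the Balmer series.

Balmer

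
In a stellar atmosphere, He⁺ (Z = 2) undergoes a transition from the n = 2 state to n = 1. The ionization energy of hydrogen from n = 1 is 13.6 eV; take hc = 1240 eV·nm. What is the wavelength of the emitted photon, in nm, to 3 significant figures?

30.4 nm

For Z = 2 the level energies scale as Z², so the effective Rydberg energy is 13.6 × 4 = 54.40 eV.
ΔE = 54.40 × (1/1² − 1/2²) = 54.40 × 0.7500 = 40.80 eV.
λ = hc/ΔE = 1240 / 40.80 = 30.4 nm.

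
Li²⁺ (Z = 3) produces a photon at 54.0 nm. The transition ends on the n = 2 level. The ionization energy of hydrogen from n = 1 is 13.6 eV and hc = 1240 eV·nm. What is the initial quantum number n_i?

n_i = 4

The photon energy is ΔE = hc/λ = 1240 / 54.0 = 22.96 eV.
With Z = 3, ΔE = 122.4 × (1/n_f² − 1/n_i²), so 1/n_f² − 1/n_i² = 0.1876.
With n_f = 2: 1/n_i² = 1/4 − 0.1876 = 0.06239, so n_i ≈ 4.00.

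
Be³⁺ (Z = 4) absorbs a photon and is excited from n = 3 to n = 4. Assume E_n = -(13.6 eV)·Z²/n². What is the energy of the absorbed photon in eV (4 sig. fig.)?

The Bohr energies scale as Z², so for Z = 4: E_n = −217.6/n² eV.
E_4 = −217.6/16 = −13.60 eV and E_3 = −217.6/9 = −24.18 eV.
The photon energy is |E_4 − E_3| = 10.58 eV.

10.58 eV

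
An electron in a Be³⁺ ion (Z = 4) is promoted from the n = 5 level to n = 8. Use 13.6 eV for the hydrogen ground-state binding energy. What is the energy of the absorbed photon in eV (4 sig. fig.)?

The Bohr energies scale as Z², so for Z = 4: E_n = −217.6/n² eV.
E_8 = −217.6/64 = −3.400 eV and E_5 = −217.6/25 = −8.704 eV.
The photon energy is |E_8 − E_5| = 5.304 eV.

5.304 eV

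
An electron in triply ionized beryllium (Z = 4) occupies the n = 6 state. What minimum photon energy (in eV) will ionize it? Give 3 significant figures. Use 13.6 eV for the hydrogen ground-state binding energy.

E_n = −13.6 Z²/n² = −217.6/n² eV for Z = 4.
E_6 = −217.6/36 = −6.04 eV, so ionization (to E = 0) requires 6.04 eV.

6.04 eV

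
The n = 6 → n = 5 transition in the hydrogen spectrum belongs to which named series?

The series is set by the lower level: n_f = 5 is the Pfund series.

Pfund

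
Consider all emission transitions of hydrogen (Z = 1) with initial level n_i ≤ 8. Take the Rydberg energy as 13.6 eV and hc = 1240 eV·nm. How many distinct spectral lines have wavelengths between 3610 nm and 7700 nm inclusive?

5

Enumerate all n_i → n_f pairs with 1 ≤ n_f < n_i ≤ 8 and compute λ = 1240 / [13.6·1·(1/n_f² − 1/n_i²)].
Lines falling in [3610, 7700] nm: 8→5 (3741 nm), 5→4 (4052 nm), 7→5 (4654 nm), 6→5 (7460 nm), 8→6 (7503 nm).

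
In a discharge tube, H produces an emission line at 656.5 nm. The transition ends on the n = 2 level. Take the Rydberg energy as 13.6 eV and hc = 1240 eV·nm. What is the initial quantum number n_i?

n_i = 3

The photon energy is ΔE = hc/λ = 1240 / 656.5 = 1.889 eV.
With Z = 1, ΔE = 13.60 × (1/n_f² − 1/n_i²), so 1/n_f² − 1/n_i² = 0.1389.
With n_f = 2: 1/n_i² = 1/4 − 0.1389 = 0.1111, so n_i ≈ 3.00.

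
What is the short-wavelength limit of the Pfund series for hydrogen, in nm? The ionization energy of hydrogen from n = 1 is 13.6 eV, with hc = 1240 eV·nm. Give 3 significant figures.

The Pfund series has lower level n_f = 5; the series limit corresponds to n_i → ∞.
ΔE_max = 13.6 × 1 / 5² = 0.5440 eV.
λ_min = 1240 / 0.5440 = 2280 nm.

2280 nm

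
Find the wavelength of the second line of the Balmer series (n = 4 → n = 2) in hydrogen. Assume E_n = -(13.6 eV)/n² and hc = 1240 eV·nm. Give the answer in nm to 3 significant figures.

486 nm

The Balmer series terminates on n_f = 2; the second line has n_i = 2+2 = 4.
ΔE = 13.60 × (1/2² − 1/4²) = 2.550 eV.
λ = 1240 / 2.550 = 486 nm.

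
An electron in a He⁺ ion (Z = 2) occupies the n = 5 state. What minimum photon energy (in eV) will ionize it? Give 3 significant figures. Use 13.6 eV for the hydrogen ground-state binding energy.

2.18 eV

E_n = −13.6 Z²/n² = −54.40/n² eV for Z = 2.
E_5 = −54.40/25 = −2.18 eV, so ionization (to E = 0) requires 2.18 eV.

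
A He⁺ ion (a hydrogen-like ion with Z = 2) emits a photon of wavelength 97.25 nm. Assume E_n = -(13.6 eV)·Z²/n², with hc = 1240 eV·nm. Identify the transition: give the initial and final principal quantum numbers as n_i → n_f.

The photon energy is ΔE = hc/λ = 1240 / 97.25 = 12.75 eV.
With Z = 2, ΔE = 54.40 × (1/n_f² − 1/n_i²), so 1/n_f² − 1/n_i² = 0.2344.
Trying n_f = 2 gives 1/n_i² = 0.01561, i.e. n_i ≈ 8; this pair matches.

n_i = 8, n_f = 2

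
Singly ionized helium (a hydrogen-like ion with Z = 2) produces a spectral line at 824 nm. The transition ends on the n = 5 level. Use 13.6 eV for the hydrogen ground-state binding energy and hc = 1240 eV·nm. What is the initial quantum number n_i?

n_i = 9

The photon energy is ΔE = hc/λ = 1240 / 824 = 1.505 eV.
With Z = 2, ΔE = 54.40 × (1/n_f² − 1/n_i²), so 1/n_f² − 1/n_i² = 0.02766.
With n_f = 5: 1/n_i² = 1/25 − 0.02766 = 0.01234, so n_i ≈ 9.00.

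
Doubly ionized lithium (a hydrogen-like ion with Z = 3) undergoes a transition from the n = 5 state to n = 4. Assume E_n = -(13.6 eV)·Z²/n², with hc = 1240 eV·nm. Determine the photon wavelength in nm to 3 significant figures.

For Z = 3 the level energies scale as Z², so the effective Rydberg energy is 13.6 × 9 = 122.4 eV.
ΔE = 122.4 × (1/4² − 1/5²) = 122.4 × 0.02250 = 2.754 eV.
λ = hc/ΔE = 1240 / 2.754 = 450 nm.

450 nm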